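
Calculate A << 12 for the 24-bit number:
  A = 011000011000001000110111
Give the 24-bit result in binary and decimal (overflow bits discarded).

Shift left by 12: drop the top 12 bit(s), append 12 zero(s) on the right.
  011000011000001000110111  ->  discard [011000011000], keep [001000110111], append 000000000000
= 001000110111000000000000

Answer: 001000110111000000000000 (2322432)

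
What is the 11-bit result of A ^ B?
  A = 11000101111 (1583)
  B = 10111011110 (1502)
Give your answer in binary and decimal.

Apply ^ to each column (1 where bits differ):
  11000101111
^ 10111011110
-------------
  01111110001

Answer: 01111110001 (1009)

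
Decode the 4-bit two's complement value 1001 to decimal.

MSB is 1, so the value is negative. Find the magnitude:
1. Invert bits:  0110
2. Add 1:        0111  = 7
3. Apply sign:   -7

Answer: -7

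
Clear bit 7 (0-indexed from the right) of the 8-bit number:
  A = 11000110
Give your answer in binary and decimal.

Mask = ~(1 << 7) = 01111111
Bit 7 of A is 1, so AND-ing with the mask clears it to 0.
  11000110
& 01111111
----------
  01000110

Answer: 01000110 (70)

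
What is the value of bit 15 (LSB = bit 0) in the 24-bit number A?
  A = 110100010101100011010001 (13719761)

Bit 15 is the 16th from the right.
  110100010101100011010001
          ^
That bit is 0.

Answer: 0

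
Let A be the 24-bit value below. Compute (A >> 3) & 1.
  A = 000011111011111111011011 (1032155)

Bit 3 is the 4th from the right.
  000011111011111111011011
                      ^
That bit is 1.

Answer: 1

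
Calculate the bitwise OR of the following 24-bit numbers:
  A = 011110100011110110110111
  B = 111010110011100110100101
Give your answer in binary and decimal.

Apply | to each column (1 where either bit is 1):
  011110100011110110110111
| 111010110011100110100101
--------------------------
  111110110011110110110111

Answer: 111110110011110110110111 (16465335)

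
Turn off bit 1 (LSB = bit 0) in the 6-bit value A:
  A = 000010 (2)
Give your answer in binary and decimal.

Mask = ~(1 << 1) = 111101
Bit 1 of A is 1, so AND-ing with the mask clears it to 0.
  000010
& 111101
--------
  000000

Answer: 000000 (0)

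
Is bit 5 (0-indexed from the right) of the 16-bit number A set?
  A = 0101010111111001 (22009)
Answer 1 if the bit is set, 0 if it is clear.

Bit 5 is the 6th from the right.
  0101010111111001
            ^
That bit is 1.

Answer: 1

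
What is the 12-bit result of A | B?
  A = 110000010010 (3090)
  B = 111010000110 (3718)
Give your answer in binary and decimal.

Apply | to each column (1 where either bit is 1):
  110000010010
| 111010000110
--------------
  111010010110

Answer: 111010010110 (3734)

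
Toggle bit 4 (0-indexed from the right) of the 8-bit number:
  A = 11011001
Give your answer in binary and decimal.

Mask = 1 << 4 = 00010000
Bit 4 of A is 1; XOR with the mask flips it to 0.
  11011001
^ 00010000
----------
  11001001

Answer: 11001001 (201)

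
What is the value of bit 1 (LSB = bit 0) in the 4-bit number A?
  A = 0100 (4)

Bit 1 is the 2nd from the right.
  0100
    ^
That bit is 0.

Answer: 0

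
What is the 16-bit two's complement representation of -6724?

1. Binary of +6724:  0001101001000100
2. Invert bits:     1110010110111011
3. Add 1:           1110010110111100

Answer: 1110010110111100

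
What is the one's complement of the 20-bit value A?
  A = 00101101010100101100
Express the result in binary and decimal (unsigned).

Flip each bit (0->1, 1->0):
  00101101010100101100
  11010010101011010011

Answer: 11010010101011010011 (862931)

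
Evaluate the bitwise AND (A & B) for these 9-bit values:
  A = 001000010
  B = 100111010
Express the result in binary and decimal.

Apply & to each column (1 only where both bits are 1):
  001000010
& 100111010
-----------
  000000010

Answer: 000000010 (2)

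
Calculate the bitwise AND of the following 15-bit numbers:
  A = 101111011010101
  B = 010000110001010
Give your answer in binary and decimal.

Apply & to each column (1 only where both bits are 1):
  101111011010101
& 010000110001010
-----------------
  000000010000000

Answer: 000000010000000 (128)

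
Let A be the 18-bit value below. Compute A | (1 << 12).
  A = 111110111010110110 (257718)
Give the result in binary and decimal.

Mask = 1 << 12 = 000001000000000000
Bit 12 of A is 0, so OR-ing with the mask flips it to 1.
  111110111010110110
| 000001000000000000
--------------------
  111111111010110110

Answer: 111111111010110110 (261814)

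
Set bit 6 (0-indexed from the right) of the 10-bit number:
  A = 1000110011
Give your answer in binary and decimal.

Mask = 1 << 6 = 0001000000
Bit 6 of A is 0, so OR-ing with the mask flips it to 1.
  1000110011
| 0001000000
------------
  1001110011

Answer: 1001110011 (627)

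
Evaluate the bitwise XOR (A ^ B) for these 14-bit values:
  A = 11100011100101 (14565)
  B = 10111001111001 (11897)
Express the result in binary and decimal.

Apply ^ to each column (1 where bits differ):
  11100011100101
^ 10111001111001
----------------
  01011010011100

Answer: 01011010011100 (5788)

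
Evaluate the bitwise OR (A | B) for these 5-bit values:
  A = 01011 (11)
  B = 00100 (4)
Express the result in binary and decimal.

Apply | to each column (1 where either bit is 1):
  01011
| 00100
-------
  01111

Answer: 01111 (15)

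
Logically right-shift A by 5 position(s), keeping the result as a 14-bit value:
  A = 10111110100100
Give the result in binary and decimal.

Logical shift right by 5: drop the bottom 5 bit(s), prepend 5 zero(s) on the left.
  10111110100100  ->  keep [101111101], discard [00100], prepend 00000
= 00000101111101

Answer: 00000101111101 (381)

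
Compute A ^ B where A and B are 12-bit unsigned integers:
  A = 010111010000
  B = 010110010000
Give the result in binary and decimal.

Apply ^ to each column (1 where bits differ):
  010111010000
^ 010110010000
--------------
  000001000000

Answer: 000001000000 (64)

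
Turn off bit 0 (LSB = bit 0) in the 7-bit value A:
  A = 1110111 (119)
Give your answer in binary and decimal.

Mask = ~(1 << 0) = 1111110
Bit 0 of A is 1, so AND-ing with the mask clears it to 0.
  1110111
& 1111110
---------
  1110110

Answer: 1110110 (118)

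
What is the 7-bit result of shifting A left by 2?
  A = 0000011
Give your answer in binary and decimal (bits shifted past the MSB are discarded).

Shift left by 2: drop the top 2 bit(s), append 2 zero(s) on the right.
  0000011  ->  discard [00], keep [00011], append 00
= 0001100

Answer: 0001100 (12)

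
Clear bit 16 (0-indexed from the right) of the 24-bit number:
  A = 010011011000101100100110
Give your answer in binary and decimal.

Mask = ~(1 << 16) = 111111101111111111111111
Bit 16 of A is 1, so AND-ing with the mask clears it to 0.
  010011011000101100100110
& 111111101111111111111111
--------------------------
  010011001000101100100110

Answer: 010011001000101100100110 (5016358)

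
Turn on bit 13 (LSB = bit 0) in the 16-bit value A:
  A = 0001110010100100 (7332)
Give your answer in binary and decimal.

Mask = 1 << 13 = 0010000000000000
Bit 13 of A is 0, so OR-ing with the mask flips it to 1.
  0001110010100100
| 0010000000000000
------------------
  0011110010100100

Answer: 0011110010100100 (15524)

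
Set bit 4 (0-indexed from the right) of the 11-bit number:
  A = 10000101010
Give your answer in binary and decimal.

Mask = 1 << 4 = 00000010000
Bit 4 of A is 0, so OR-ing with the mask flips it to 1.
  10000101010
| 00000010000
-------------
  10000111010

Answer: 10000111010 (1082)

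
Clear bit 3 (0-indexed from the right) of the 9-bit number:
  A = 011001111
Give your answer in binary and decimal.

Mask = ~(1 << 3) = 111110111
Bit 3 of A is 1, so AND-ing with the mask clears it to 0.
  011001111
& 111110111
-----------
  011000111

Answer: 011000111 (199)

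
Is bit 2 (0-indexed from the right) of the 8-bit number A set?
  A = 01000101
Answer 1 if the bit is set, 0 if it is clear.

Bit 2 is the 3rd from the right.
  01000101
       ^
That bit is 1.

Answer: 1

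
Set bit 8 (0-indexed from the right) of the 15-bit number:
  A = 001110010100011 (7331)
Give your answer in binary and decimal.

Mask = 1 << 8 = 000000100000000
Bit 8 of A is 0, so OR-ing with the mask flips it to 1.
  001110010100011
| 000000100000000
-----------------
  001110110100011

Answer: 001110110100011 (7587)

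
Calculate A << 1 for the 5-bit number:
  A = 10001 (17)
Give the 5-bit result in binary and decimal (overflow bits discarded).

Shift left by 1: drop the top 1 bit(s), append 1 zero(s) on the right.
  10001  ->  discard [1], keep [0001], append 0
= 00010

Answer: 00010 (2)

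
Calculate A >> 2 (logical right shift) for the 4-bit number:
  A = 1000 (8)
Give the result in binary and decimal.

Logical shift right by 2: drop the bottom 2 bit(s), prepend 2 zero(s) on the left.
  1000  ->  keep [10], discard [00], prepend 00
= 0010

Answer: 0010 (2)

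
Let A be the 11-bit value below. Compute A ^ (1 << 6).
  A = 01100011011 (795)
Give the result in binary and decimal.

Mask = 1 << 6 = 00001000000
Bit 6 of A is 0; XOR with the mask flips it to 1.
  01100011011
^ 00001000000
-------------
  01101011011

Answer: 01101011011 (859)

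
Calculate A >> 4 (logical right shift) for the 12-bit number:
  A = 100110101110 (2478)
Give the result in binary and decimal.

Logical shift right by 4: drop the bottom 4 bit(s), prepend 4 zero(s) on the left.
  100110101110  ->  keep [10011010], discard [1110], prepend 0000
= 000010011010

Answer: 000010011010 (154)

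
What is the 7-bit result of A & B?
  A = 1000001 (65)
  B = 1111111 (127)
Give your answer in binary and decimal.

Apply & to each column (1 only where both bits are 1):
  1000001
& 1111111
---------
  1000001

Answer: 1000001 (65)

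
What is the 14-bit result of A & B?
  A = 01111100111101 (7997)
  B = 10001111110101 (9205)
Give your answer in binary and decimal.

Apply & to each column (1 only where both bits are 1):
  01111100111101
& 10001111110101
----------------
  00001100110101

Answer: 00001100110101 (821)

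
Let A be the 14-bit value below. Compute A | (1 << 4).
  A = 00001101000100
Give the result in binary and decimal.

Mask = 1 << 4 = 00000000010000
Bit 4 of A is 0, so OR-ing with the mask flips it to 1.
  00001101000100
| 00000000010000
----------------
  00001101010100

Answer: 00001101010100 (852)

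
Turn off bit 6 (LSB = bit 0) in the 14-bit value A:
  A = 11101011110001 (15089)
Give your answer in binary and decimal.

Mask = ~(1 << 6) = 11111110111111
Bit 6 of A is 1, so AND-ing with the mask clears it to 0.
  11101011110001
& 11111110111111
----------------
  11101010110001

Answer: 11101010110001 (15025)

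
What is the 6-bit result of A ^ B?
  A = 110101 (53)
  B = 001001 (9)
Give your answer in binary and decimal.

Apply ^ to each column (1 where bits differ):
  110101
^ 001001
--------
  111100

Answer: 111100 (60)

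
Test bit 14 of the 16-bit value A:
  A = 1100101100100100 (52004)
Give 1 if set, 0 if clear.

Bit 14 is the 15th from the right.
  1100101100100100
   ^
That bit is 1.

Answer: 1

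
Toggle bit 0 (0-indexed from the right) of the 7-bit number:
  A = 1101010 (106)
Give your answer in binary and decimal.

Mask = 1 << 0 = 0000001
Bit 0 of A is 0; XOR with the mask flips it to 1.
  1101010
^ 0000001
---------
  1101011

Answer: 1101011 (107)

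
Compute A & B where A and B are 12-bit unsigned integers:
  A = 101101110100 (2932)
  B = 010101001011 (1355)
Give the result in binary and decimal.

Apply & to each column (1 only where both bits are 1):
  101101110100
& 010101001011
--------------
  000101000000

Answer: 000101000000 (320)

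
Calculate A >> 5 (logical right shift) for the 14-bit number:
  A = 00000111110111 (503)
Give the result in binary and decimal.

Logical shift right by 5: drop the bottom 5 bit(s), prepend 5 zero(s) on the left.
  00000111110111  ->  keep [000001111], discard [10111], prepend 00000
= 00000000001111

Answer: 00000000001111 (15)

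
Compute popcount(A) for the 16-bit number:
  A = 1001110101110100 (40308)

1001110101110100
1-bits at positions (from bit 0 = LSB): 2, 4, 5, 6, 8, 10, 11, 12, 15
Count = 9

Answer: 9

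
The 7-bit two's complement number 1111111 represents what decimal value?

MSB is 1, so the value is negative. Find the magnitude:
1. Invert bits:  0000000
2. Add 1:        0000001  = 1
3. Apply sign:   -1

Answer: -1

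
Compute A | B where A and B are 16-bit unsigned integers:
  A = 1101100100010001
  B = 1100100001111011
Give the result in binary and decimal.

Apply | to each column (1 where either bit is 1):
  1101100100010001
| 1100100001111011
------------------
  1101100101111011

Answer: 1101100101111011 (55675)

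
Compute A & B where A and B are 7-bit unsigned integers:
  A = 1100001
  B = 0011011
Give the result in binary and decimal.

Apply & to each column (1 only where both bits are 1):
  1100001
& 0011011
---------
  0000001

Answer: 0000001 (1)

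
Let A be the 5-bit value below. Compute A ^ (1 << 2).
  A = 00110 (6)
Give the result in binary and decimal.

Mask = 1 << 2 = 00100
Bit 2 of A is 1; XOR with the mask flips it to 0.
  00110
^ 00100
-------
  00010

Answer: 00010 (2)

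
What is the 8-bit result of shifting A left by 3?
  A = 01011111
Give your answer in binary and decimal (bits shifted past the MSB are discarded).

Shift left by 3: drop the top 3 bit(s), append 3 zero(s) on the right.
  01011111  ->  discard [010], keep [11111], append 000
= 11111000

Answer: 11111000 (248)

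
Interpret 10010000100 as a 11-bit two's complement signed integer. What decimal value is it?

MSB is 1, so the value is negative. Find the magnitude:
1. Invert bits:  01101111011
2. Add 1:        01101111100  = 892
3. Apply sign:   -892

Answer: -892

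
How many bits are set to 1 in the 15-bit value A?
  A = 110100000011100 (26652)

110100000011100
1-bits at positions (from bit 0 = LSB): 2, 3, 4, 11, 13, 14
Count = 6

Answer: 6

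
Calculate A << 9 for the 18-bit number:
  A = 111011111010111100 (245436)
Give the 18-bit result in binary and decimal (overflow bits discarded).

Shift left by 9: drop the top 9 bit(s), append 9 zero(s) on the right.
  111011111010111100  ->  discard [111011111], keep [010111100], append 000000000
= 010111100000000000

Answer: 010111100000000000 (96256)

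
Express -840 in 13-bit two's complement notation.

1. Binary of +840:  0001101001000
2. Invert bits:     1110010110111
3. Add 1:           1110010111000

Answer: 1110010111000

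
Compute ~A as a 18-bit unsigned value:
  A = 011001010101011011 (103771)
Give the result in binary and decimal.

Flip each bit (0->1, 1->0):
  011001010101011011
  100110101010100100

Answer: 100110101010100100 (158372)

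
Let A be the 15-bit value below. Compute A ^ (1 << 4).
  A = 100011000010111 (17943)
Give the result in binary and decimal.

Mask = 1 << 4 = 000000000010000
Bit 4 of A is 1; XOR with the mask flips it to 0.
  100011000010111
^ 000000000010000
-----------------
  100011000000111

Answer: 100011000000111 (17927)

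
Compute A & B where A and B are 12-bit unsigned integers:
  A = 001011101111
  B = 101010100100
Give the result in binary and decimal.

Apply & to each column (1 only where both bits are 1):
  001011101111
& 101010100100
--------------
  001010100100

Answer: 001010100100 (676)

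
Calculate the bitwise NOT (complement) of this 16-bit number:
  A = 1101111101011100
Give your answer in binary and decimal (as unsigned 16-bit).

Flip each bit (0->1, 1->0):
  1101111101011100
  0010000010100011

Answer: 0010000010100011 (8355)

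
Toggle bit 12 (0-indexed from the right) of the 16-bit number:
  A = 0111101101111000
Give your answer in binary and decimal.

Mask = 1 << 12 = 0001000000000000
Bit 12 of A is 1; XOR with the mask flips it to 0.
  0111101101111000
^ 0001000000000000
------------------
  0110101101111000

Answer: 0110101101111000 (27512)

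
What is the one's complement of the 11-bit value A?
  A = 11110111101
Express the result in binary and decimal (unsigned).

Flip each bit (0->1, 1->0):
  11110111101
  00001000010

Answer: 00001000010 (66)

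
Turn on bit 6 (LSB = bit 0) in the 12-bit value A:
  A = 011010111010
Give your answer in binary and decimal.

Mask = 1 << 6 = 000001000000
Bit 6 of A is 0, so OR-ing with the mask flips it to 1.
  011010111010
| 000001000000
--------------
  011011111010

Answer: 011011111010 (1786)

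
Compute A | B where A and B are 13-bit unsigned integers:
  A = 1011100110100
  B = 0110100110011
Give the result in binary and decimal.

Apply | to each column (1 where either bit is 1):
  1011100110100
| 0110100110011
---------------
  1111100110111

Answer: 1111100110111 (7991)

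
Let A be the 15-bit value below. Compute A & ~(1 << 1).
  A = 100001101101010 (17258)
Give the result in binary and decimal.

Mask = ~(1 << 1) = 111111111111101
Bit 1 of A is 1, so AND-ing with the mask clears it to 0.
  100001101101010
& 111111111111101
-----------------
  100001101101000

Answer: 100001101101000 (17256)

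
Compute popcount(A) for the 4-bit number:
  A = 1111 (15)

1111
1-bits at positions (from bit 0 = LSB): 0, 1, 2, 3
Count = 4

Answer: 4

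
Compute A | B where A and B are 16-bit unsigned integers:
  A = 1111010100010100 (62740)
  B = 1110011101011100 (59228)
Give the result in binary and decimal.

Apply | to each column (1 where either bit is 1):
  1111010100010100
| 1110011101011100
------------------
  1111011101011100

Answer: 1111011101011100 (63324)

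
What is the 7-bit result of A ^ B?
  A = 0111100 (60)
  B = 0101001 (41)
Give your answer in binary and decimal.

Apply ^ to each column (1 where bits differ):
  0111100
^ 0101001
---------
  0010101

Answer: 0010101 (21)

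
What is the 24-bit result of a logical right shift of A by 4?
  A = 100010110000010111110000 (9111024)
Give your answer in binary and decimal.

Logical shift right by 4: drop the bottom 4 bit(s), prepend 4 zero(s) on the left.
  100010110000010111110000  ->  keep [10001011000001011111], discard [0000], prepend 0000
= 000010001011000001011111

Answer: 000010001011000001011111 (569439)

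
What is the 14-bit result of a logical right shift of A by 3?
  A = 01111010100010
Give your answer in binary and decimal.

Logical shift right by 3: drop the bottom 3 bit(s), prepend 3 zero(s) on the left.
  01111010100010  ->  keep [01111010100], discard [010], prepend 000
= 00001111010100

Answer: 00001111010100 (980)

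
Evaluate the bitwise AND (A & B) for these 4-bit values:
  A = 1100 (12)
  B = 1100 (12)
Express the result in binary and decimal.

Apply & to each column (1 only where both bits are 1):
  1100
& 1100
------
  1100

Answer: 1100 (12)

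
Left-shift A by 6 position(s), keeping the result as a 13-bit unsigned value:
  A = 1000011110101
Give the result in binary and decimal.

Shift left by 6: drop the top 6 bit(s), append 6 zero(s) on the right.
  1000011110101  ->  discard [100001], keep [1110101], append 000000
= 1110101000000

Answer: 1110101000000 (7488)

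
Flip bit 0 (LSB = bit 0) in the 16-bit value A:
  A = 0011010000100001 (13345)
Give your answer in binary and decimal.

Mask = 1 << 0 = 0000000000000001
Bit 0 of A is 1; XOR with the mask flips it to 0.
  0011010000100001
^ 0000000000000001
------------------
  0011010000100000

Answer: 0011010000100000 (13344)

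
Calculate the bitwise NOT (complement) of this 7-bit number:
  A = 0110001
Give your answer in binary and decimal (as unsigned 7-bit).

Flip each bit (0->1, 1->0):
  0110001
  1001110

Answer: 1001110 (78)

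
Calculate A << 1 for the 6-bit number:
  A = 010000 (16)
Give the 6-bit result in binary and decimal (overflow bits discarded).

Shift left by 1: drop the top 1 bit(s), append 1 zero(s) on the right.
  010000  ->  discard [0], keep [10000], append 0
= 100000

Answer: 100000 (32)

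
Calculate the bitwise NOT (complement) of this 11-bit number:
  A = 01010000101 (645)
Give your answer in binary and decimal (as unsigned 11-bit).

Flip each bit (0->1, 1->0):
  01010000101
  10101111010

Answer: 10101111010 (1402)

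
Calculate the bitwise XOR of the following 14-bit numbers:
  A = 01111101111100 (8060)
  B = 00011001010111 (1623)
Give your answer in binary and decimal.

Apply ^ to each column (1 where bits differ):
  01111101111100
^ 00011001010111
----------------
  01100100101011

Answer: 01100100101011 (6443)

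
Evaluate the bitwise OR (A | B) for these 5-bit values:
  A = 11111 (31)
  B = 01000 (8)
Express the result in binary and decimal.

Apply | to each column (1 where either bit is 1):
  11111
| 01000
-------
  11111

Answer: 11111 (31)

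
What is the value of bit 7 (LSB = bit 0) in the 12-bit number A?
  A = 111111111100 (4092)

Bit 7 is the 8th from the right.
  111111111100
      ^
That bit is 1.

Answer: 1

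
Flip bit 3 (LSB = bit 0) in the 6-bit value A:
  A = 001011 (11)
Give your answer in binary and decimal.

Mask = 1 << 3 = 001000
Bit 3 of A is 1; XOR with the mask flips it to 0.
  001011
^ 001000
--------
  000011

Answer: 000011 (3)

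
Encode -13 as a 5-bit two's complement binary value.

1. Binary of +13:  01101
2. Invert bits:     10010
3. Add 1:           10011

Answer: 10011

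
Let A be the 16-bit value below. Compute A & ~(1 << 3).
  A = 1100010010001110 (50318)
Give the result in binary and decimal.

Mask = ~(1 << 3) = 1111111111110111
Bit 3 of A is 1, so AND-ing with the mask clears it to 0.
  1100010010001110
& 1111111111110111
------------------
  1100010010000110

Answer: 1100010010000110 (50310)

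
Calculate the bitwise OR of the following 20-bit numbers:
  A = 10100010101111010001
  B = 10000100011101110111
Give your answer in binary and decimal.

Apply | to each column (1 where either bit is 1):
  10100010101111010001
| 10000100011101110111
----------------------
  10100110111111110111

Answer: 10100110111111110111 (684023)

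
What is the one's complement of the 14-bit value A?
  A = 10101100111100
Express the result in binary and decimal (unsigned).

Flip each bit (0->1, 1->0):
  10101100111100
  01010011000011

Answer: 01010011000011 (5315)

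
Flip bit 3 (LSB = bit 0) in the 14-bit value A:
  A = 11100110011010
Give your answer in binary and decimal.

Mask = 1 << 3 = 00000000001000
Bit 3 of A is 1; XOR with the mask flips it to 0.
  11100110011010
^ 00000000001000
----------------
  11100110010010

Answer: 11100110010010 (14738)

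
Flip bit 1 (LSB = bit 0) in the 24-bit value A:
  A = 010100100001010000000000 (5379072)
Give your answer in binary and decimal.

Mask = 1 << 1 = 000000000000000000000010
Bit 1 of A is 0; XOR with the mask flips it to 1.
  010100100001010000000000
^ 000000000000000000000010
--------------------------
  010100100001010000000010

Answer: 010100100001010000000010 (5379074)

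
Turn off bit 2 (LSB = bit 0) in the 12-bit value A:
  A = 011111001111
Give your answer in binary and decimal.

Mask = ~(1 << 2) = 111111111011
Bit 2 of A is 1, so AND-ing with the mask clears it to 0.
  011111001111
& 111111111011
--------------
  011111001011

Answer: 011111001011 (1995)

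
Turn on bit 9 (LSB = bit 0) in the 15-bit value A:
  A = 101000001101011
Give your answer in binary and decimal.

Mask = 1 << 9 = 000001000000000
Bit 9 of A is 0, so OR-ing with the mask flips it to 1.
  101000001101011
| 000001000000000
-----------------
  101001001101011

Answer: 101001001101011 (21099)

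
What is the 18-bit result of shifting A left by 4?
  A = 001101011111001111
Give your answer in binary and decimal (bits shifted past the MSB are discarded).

Shift left by 4: drop the top 4 bit(s), append 4 zero(s) on the right.
  001101011111001111  ->  discard [0011], keep [01011111001111], append 0000
= 010111110011110000

Answer: 010111110011110000 (97520)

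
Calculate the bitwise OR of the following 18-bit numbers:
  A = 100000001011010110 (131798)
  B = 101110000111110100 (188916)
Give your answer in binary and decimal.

Apply | to each column (1 where either bit is 1):
  100000001011010110
| 101110000111110100
--------------------
  101110001111110110

Answer: 101110001111110110 (189430)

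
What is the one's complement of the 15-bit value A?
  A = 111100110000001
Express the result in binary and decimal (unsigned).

Flip each bit (0->1, 1->0):
  111100110000001
  000011001111110

Answer: 000011001111110 (1662)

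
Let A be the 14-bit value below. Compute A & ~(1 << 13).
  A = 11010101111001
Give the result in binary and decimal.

Mask = ~(1 << 13) = 01111111111111
Bit 13 of A is 1, so AND-ing with the mask clears it to 0.
  11010101111001
& 01111111111111
----------------
  01010101111001

Answer: 01010101111001 (5497)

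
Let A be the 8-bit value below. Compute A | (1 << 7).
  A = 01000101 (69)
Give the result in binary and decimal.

Mask = 1 << 7 = 10000000
Bit 7 of A is 0, so OR-ing with the mask flips it to 1.
  01000101
| 10000000
----------
  11000101

Answer: 11000101 (197)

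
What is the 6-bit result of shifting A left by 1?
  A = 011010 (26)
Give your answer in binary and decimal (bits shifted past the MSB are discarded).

Shift left by 1: drop the top 1 bit(s), append 1 zero(s) on the right.
  011010  ->  discard [0], keep [11010], append 0
= 110100

Answer: 110100 (52)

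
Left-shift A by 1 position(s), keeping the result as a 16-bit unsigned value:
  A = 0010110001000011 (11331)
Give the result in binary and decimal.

Shift left by 1: drop the top 1 bit(s), append 1 zero(s) on the right.
  0010110001000011  ->  discard [0], keep [010110001000011], append 0
= 0101100010000110

Answer: 0101100010000110 (22662)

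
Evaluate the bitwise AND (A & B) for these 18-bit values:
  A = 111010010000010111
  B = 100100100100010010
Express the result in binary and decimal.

Apply & to each column (1 only where both bits are 1):
  111010010000010111
& 100100100100010010
--------------------
  100000000000010010

Answer: 100000000000010010 (131090)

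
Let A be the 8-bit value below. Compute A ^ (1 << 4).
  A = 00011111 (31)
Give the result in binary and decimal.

Mask = 1 << 4 = 00010000
Bit 4 of A is 1; XOR with the mask flips it to 0.
  00011111
^ 00010000
----------
  00001111

Answer: 00001111 (15)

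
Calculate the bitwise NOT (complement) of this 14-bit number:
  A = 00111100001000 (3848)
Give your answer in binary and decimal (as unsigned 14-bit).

Flip each bit (0->1, 1->0):
  00111100001000
  11000011110111

Answer: 11000011110111 (12535)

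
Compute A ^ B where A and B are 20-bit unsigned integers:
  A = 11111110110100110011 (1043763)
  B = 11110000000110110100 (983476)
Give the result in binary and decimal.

Apply ^ to each column (1 where bits differ):
  11111110110100110011
^ 11110000000110110100
----------------------
  00001110110010000111

Answer: 00001110110010000111 (60551)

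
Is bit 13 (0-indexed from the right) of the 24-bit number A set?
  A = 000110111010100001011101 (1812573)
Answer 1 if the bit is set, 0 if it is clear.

Bit 13 is the 14th from the right.
  000110111010100001011101
            ^
That bit is 1.

Answer: 1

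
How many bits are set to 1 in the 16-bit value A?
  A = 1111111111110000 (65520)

1111111111110000
1-bits at positions (from bit 0 = LSB): 4, 5, 6, 7, 8, 9, 10, 11, 12, 13, 14, 15
Count = 12

Answer: 12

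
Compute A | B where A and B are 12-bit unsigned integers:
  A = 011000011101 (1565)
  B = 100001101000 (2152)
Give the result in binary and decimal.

Apply | to each column (1 where either bit is 1):
  011000011101
| 100001101000
--------------
  111001111101

Answer: 111001111101 (3709)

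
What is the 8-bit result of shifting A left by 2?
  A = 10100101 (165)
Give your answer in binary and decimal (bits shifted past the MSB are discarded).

Shift left by 2: drop the top 2 bit(s), append 2 zero(s) on the right.
  10100101  ->  discard [10], keep [100101], append 00
= 10010100

Answer: 10010100 (148)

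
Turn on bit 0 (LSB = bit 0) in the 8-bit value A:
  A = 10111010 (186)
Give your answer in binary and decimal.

Mask = 1 << 0 = 00000001
Bit 0 of A is 0, so OR-ing with the mask flips it to 1.
  10111010
| 00000001
----------
  10111011

Answer: 10111011 (187)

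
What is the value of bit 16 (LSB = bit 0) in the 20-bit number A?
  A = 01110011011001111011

Bit 16 is the 17th from the right.
  01110011011001111011
     ^
That bit is 1.

Answer: 1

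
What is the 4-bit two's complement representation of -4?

1. Binary of +4:  0100
2. Invert bits:     1011
3. Add 1:           1100

Answer: 1100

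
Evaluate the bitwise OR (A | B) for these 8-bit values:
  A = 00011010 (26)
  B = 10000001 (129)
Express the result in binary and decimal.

Apply | to each column (1 where either bit is 1):
  00011010
| 10000001
----------
  10011011

Answer: 10011011 (155)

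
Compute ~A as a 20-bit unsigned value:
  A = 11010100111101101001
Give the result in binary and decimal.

Flip each bit (0->1, 1->0):
  11010100111101101001
  00101011000010010110

Answer: 00101011000010010110 (176278)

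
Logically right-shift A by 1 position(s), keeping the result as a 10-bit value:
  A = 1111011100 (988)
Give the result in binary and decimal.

Logical shift right by 1: drop the bottom 1 bit(s), prepend 1 zero(s) on the left.
  1111011100  ->  keep [111101110], discard [0], prepend 0
= 0111101110

Answer: 0111101110 (494)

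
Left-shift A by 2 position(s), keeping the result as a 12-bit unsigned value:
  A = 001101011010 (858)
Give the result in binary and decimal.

Shift left by 2: drop the top 2 bit(s), append 2 zero(s) on the right.
  001101011010  ->  discard [00], keep [1101011010], append 00
= 110101101000

Answer: 110101101000 (3432)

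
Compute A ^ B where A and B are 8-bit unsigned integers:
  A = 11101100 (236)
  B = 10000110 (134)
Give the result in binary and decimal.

Apply ^ to each column (1 where bits differ):
  11101100
^ 10000110
----------
  01101010

Answer: 01101010 (106)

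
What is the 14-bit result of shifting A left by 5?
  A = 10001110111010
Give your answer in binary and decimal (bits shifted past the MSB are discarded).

Shift left by 5: drop the top 5 bit(s), append 5 zero(s) on the right.
  10001110111010  ->  discard [10001], keep [110111010], append 00000
= 11011101000000

Answer: 11011101000000 (14144)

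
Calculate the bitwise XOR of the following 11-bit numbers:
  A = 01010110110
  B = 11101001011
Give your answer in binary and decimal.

Apply ^ to each column (1 where bits differ):
  01010110110
^ 11101001011
-------------
  10111111101

Answer: 10111111101 (1533)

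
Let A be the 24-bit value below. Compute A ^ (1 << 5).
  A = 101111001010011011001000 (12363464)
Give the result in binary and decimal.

Mask = 1 << 5 = 000000000000000000100000
Bit 5 of A is 0; XOR with the mask flips it to 1.
  101111001010011011001000
^ 000000000000000000100000
--------------------------
  101111001010011011101000

Answer: 101111001010011011101000 (12363496)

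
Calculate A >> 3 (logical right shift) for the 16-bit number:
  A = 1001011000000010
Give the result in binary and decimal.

Logical shift right by 3: drop the bottom 3 bit(s), prepend 3 zero(s) on the left.
  1001011000000010  ->  keep [1001011000000], discard [010], prepend 000
= 0001001011000000

Answer: 0001001011000000 (4800)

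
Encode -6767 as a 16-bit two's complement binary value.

1. Binary of +6767:  0001101001101111
2. Invert bits:     1110010110010000
3. Add 1:           1110010110010001

Answer: 1110010110010001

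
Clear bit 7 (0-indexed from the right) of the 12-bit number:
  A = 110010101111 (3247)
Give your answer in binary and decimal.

Mask = ~(1 << 7) = 111101111111
Bit 7 of A is 1, so AND-ing with the mask clears it to 0.
  110010101111
& 111101111111
--------------
  110000101111

Answer: 110000101111 (3119)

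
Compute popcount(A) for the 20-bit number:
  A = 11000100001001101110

11000100001001101110
1-bits at positions (from bit 0 = LSB): 1, 2, 3, 5, 6, 9, 14, 18, 19
Count = 9

Answer: 9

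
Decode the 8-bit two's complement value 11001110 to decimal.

MSB is 1, so the value is negative. Find the magnitude:
1. Invert bits:  00110001
2. Add 1:        00110010  = 50
3. Apply sign:   -50

Answer: -50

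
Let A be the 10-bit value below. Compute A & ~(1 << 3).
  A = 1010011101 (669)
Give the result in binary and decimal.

Mask = ~(1 << 3) = 1111110111
Bit 3 of A is 1, so AND-ing with the mask clears it to 0.
  1010011101
& 1111110111
------------
  1010010101

Answer: 1010010101 (661)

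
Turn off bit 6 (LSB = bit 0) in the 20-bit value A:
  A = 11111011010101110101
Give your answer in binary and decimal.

Mask = ~(1 << 6) = 11111111111110111111
Bit 6 of A is 1, so AND-ing with the mask clears it to 0.
  11111011010101110101
& 11111111111110111111
----------------------
  11111011010100110101

Answer: 11111011010100110101 (1029429)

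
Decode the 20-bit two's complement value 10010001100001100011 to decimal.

MSB is 1, so the value is negative. Find the magnitude:
1. Invert bits:  01101110011110011100
2. Add 1:        01101110011110011101  = 452509
3. Apply sign:   -452509

Answer: -452509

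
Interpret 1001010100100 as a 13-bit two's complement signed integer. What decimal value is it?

MSB is 1, so the value is negative. Find the magnitude:
1. Invert bits:  0110101011011
2. Add 1:        0110101011100  = 3420
3. Apply sign:   -3420

Answer: -3420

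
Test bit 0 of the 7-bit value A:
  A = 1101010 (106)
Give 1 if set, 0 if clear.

Bit 0 is the 1st from the right.
  1101010
        ^
That bit is 0.

Answer: 0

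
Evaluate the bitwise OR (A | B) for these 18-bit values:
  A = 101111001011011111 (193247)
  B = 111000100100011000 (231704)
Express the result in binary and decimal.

Apply | to each column (1 where either bit is 1):
  101111001011011111
| 111000100100011000
--------------------
  111111101111011111

Answer: 111111101111011111 (261087)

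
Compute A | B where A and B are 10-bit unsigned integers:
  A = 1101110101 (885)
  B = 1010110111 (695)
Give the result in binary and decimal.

Apply | to each column (1 where either bit is 1):
  1101110101
| 1010110111
------------
  1111110111

Answer: 1111110111 (1015)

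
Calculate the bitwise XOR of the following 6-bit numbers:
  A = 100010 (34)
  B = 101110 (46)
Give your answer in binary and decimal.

Apply ^ to each column (1 where bits differ):
  100010
^ 101110
--------
  001100

Answer: 001100 (12)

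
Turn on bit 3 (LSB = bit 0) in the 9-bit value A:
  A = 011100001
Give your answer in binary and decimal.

Mask = 1 << 3 = 000001000
Bit 3 of A is 0, so OR-ing with the mask flips it to 1.
  011100001
| 000001000
-----------
  011101001

Answer: 011101001 (233)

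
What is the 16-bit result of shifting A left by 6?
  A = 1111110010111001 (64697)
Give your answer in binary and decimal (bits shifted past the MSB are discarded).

Shift left by 6: drop the top 6 bit(s), append 6 zero(s) on the right.
  1111110010111001  ->  discard [111111], keep [0010111001], append 000000
= 0010111001000000

Answer: 0010111001000000 (11840)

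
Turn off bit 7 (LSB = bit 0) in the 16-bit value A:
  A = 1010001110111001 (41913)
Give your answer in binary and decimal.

Mask = ~(1 << 7) = 1111111101111111
Bit 7 of A is 1, so AND-ing with the mask clears it to 0.
  1010001110111001
& 1111111101111111
------------------
  1010001100111001

Answer: 1010001100111001 (41785)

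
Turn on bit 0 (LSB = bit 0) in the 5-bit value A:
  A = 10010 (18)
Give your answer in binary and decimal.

Mask = 1 << 0 = 00001
Bit 0 of A is 0, so OR-ing with the mask flips it to 1.
  10010
| 00001
-------
  10011

Answer: 10011 (19)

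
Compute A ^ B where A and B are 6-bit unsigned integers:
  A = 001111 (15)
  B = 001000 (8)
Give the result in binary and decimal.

Apply ^ to each column (1 where bits differ):
  001111
^ 001000
--------
  000111

Answer: 000111 (7)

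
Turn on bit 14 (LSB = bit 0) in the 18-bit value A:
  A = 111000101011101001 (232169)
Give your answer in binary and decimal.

Mask = 1 << 14 = 000100000000000000
Bit 14 of A is 0, so OR-ing with the mask flips it to 1.
  111000101011101001
| 000100000000000000
--------------------
  111100101011101001

Answer: 111100101011101001 (248553)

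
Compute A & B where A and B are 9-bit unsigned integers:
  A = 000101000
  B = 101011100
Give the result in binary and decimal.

Apply & to each column (1 only where both bits are 1):
  000101000
& 101011100
-----------
  000001000

Answer: 000001000 (8)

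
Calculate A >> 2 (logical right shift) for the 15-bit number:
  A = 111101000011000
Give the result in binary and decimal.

Logical shift right by 2: drop the bottom 2 bit(s), prepend 2 zero(s) on the left.
  111101000011000  ->  keep [1111010000110], discard [00], prepend 00
= 001111010000110

Answer: 001111010000110 (7814)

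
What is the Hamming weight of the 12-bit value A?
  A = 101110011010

101110011010
1-bits at positions (from bit 0 = LSB): 1, 3, 4, 7, 8, 9, 11
Count = 7

Answer: 7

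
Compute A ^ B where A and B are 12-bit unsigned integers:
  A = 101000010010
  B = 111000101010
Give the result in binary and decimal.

Apply ^ to each column (1 where bits differ):
  101000010010
^ 111000101010
--------------
  010000111000

Answer: 010000111000 (1080)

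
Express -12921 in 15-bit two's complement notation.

1. Binary of +12921:  011001001111001
2. Invert bits:     100110110000110
3. Add 1:           100110110000111

Answer: 100110110000111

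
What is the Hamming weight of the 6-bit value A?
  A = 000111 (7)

000111
1-bits at positions (from bit 0 = LSB): 0, 1, 2
Count = 3

Answer: 3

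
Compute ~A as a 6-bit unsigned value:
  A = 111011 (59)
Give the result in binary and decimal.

Flip each bit (0->1, 1->0):
  111011
  000100

Answer: 000100 (4)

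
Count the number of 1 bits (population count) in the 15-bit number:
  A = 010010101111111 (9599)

010010101111111
1-bits at positions (from bit 0 = LSB): 0, 1, 2, 3, 4, 5, 6, 8, 10, 13
Count = 10

Answer: 10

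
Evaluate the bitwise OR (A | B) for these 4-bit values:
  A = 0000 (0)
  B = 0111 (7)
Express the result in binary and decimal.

Apply | to each column (1 where either bit is 1):
  0000
| 0111
------
  0111

Answer: 0111 (7)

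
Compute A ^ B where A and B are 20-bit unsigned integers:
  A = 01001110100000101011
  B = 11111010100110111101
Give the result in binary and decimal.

Apply ^ to each column (1 where bits differ):
  01001110100000101011
^ 11111010100110111101
----------------------
  10110100000110010110

Answer: 10110100000110010110 (737686)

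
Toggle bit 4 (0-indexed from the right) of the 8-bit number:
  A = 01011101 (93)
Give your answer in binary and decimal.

Mask = 1 << 4 = 00010000
Bit 4 of A is 1; XOR with the mask flips it to 0.
  01011101
^ 00010000
----------
  01001101

Answer: 01001101 (77)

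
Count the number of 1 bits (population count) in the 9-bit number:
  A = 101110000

101110000
1-bits at positions (from bit 0 = LSB): 4, 5, 6, 8
Count = 4

Answer: 4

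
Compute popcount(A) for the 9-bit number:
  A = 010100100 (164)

010100100
1-bits at positions (from bit 0 = LSB): 2, 5, 7
Count = 3

Answer: 3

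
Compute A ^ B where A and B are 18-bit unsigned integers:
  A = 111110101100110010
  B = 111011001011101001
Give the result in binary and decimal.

Apply ^ to each column (1 where bits differ):
  111110101100110010
^ 111011001011101001
--------------------
  000101100111011011

Answer: 000101100111011011 (23003)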